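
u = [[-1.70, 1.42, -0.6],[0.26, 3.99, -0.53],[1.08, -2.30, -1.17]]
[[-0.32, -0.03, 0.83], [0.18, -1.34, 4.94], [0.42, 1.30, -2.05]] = u @ [[0.25, -0.14, 0.54],  [0.01, -0.39, 1.19],  [-0.15, -0.47, -0.09]]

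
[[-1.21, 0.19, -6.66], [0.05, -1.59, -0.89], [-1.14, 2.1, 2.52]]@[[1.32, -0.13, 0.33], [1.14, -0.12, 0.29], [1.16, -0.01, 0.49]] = [[-9.11, 0.2, -3.61],[-2.78, 0.19, -0.88],[3.81, -0.13, 1.47]]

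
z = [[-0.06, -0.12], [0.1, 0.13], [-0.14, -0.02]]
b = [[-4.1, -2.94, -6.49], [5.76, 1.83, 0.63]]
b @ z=[[0.86, 0.24], [-0.25, -0.47]]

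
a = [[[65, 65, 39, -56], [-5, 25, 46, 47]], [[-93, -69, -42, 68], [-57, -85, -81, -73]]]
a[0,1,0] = -5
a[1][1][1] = -85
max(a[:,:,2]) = 46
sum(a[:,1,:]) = -183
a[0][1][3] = 47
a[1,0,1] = -69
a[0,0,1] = 65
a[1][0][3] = 68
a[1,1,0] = -57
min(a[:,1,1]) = -85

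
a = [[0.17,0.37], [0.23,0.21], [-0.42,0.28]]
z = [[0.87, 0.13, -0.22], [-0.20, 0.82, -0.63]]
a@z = [[0.07, 0.33, -0.27], [0.16, 0.2, -0.18], [-0.42, 0.18, -0.08]]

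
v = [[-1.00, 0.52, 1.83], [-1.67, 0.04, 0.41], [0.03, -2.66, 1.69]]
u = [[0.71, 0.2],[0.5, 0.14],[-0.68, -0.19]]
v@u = [[-1.69, -0.47], [-1.44, -0.41], [-2.46, -0.69]]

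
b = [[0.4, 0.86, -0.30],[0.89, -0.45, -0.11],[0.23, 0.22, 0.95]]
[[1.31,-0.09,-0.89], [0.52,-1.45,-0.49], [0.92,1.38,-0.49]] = b @ [[1.2, -1.0, -0.9],[1.11, 0.88, -0.66],[0.42, 1.49, -0.14]]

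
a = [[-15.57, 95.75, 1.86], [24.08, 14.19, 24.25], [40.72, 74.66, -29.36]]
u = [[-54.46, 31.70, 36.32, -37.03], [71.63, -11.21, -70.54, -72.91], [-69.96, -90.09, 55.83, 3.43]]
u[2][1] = -90.09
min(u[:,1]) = -90.09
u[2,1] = -90.09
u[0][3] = -37.03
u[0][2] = 36.32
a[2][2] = -29.36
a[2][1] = 74.66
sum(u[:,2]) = 21.609999999999992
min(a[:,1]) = 14.19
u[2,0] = -69.96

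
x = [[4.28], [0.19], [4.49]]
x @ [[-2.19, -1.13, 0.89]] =[[-9.37, -4.84, 3.81], [-0.42, -0.21, 0.17], [-9.83, -5.07, 4.00]]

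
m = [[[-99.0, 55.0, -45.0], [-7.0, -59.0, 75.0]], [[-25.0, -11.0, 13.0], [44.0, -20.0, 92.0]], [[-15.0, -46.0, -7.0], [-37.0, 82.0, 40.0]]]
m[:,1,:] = [[-7.0, -59.0, 75.0], [44.0, -20.0, 92.0], [-37.0, 82.0, 40.0]]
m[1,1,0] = 44.0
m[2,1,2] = 40.0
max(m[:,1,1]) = 82.0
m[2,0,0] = -15.0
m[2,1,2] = 40.0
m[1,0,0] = -25.0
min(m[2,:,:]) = -46.0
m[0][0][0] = -99.0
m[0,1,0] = -7.0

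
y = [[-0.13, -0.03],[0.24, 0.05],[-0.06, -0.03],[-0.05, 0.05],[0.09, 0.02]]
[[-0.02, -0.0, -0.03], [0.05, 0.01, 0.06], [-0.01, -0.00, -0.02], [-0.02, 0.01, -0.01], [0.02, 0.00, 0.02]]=y @[[0.22, -0.01, 0.23], [-0.14, 0.16, 0.07]]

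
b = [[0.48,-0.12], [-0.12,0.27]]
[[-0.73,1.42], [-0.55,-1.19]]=b @ [[-2.28, 2.1], [-3.05, -3.46]]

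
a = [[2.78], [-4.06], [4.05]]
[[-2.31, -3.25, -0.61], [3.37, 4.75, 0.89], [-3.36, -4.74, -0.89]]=a @ [[-0.83, -1.17, -0.22]]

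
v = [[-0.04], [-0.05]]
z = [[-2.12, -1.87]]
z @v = [[0.18]]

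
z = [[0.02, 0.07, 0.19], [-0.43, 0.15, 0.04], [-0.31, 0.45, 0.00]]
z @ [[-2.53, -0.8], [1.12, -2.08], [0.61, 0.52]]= [[0.14, -0.06], [1.28, 0.05], [1.29, -0.69]]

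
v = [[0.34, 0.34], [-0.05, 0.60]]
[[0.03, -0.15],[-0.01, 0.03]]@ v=[[0.02, -0.08], [-0.00, 0.01]]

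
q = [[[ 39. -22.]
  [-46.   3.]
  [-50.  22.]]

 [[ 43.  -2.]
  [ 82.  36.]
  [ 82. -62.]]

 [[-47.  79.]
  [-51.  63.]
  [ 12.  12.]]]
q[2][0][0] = -47.0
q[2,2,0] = 12.0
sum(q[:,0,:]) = 90.0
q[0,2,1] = 22.0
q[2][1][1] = 63.0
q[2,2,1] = 12.0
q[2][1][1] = 63.0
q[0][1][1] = 3.0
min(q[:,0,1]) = -22.0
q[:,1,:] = [[-46.0, 3.0], [82.0, 36.0], [-51.0, 63.0]]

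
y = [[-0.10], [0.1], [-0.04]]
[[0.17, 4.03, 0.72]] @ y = [[0.36]]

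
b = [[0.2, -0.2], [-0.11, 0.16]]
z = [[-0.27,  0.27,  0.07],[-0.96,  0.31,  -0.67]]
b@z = [[0.14, -0.01, 0.15], [-0.12, 0.02, -0.11]]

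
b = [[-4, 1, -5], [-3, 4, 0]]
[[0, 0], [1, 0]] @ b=[[0, 0, 0], [-4, 1, -5]]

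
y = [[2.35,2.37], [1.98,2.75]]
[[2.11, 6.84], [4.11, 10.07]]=y @ [[-2.23, -2.87], [3.10, 5.73]]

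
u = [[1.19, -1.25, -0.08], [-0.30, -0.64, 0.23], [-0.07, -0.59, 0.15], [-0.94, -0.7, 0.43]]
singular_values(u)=[1.8, 1.5, 0.0]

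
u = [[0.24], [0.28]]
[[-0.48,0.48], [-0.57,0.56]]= u@[[-2.02,  1.99]]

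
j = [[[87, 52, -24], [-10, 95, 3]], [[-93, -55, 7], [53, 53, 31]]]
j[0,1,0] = -10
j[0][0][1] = 52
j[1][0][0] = -93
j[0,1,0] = -10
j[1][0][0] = -93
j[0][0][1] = 52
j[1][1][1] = 53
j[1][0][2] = 7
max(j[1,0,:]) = 7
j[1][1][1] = 53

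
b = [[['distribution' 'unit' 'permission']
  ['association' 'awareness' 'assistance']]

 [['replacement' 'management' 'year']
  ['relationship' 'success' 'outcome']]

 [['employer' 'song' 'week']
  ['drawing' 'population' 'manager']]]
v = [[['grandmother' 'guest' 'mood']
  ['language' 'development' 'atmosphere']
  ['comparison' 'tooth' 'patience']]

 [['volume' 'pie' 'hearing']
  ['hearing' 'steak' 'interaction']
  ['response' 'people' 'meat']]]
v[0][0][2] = 'mood'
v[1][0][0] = 'volume'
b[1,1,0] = 'relationship'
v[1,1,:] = ['hearing', 'steak', 'interaction']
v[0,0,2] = 'mood'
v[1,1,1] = 'steak'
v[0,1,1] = 'development'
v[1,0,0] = 'volume'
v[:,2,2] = ['patience', 'meat']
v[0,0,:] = ['grandmother', 'guest', 'mood']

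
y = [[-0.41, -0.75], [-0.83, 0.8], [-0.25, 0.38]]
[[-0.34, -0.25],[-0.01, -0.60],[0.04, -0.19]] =y@[[0.29, 0.69], [0.29, -0.04]]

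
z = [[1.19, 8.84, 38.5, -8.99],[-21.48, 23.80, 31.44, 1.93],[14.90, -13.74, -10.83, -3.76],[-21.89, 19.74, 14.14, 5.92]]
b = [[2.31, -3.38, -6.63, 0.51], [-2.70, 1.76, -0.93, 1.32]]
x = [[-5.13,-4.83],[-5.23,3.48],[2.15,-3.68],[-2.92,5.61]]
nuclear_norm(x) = 17.02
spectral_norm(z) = 66.62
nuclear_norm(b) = 11.37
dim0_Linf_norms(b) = [2.7, 3.38, 6.63, 1.32]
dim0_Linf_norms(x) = [5.23, 5.61]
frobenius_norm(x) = 12.14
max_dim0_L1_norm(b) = 7.56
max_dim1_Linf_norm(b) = 6.63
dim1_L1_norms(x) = [9.96, 8.71, 5.83, 8.53]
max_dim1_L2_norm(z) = 44.94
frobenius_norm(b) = 8.60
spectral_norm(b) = 7.85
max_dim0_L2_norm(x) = 8.97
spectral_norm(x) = 9.62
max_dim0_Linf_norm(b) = 6.63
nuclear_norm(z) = 96.13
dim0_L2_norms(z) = [34.12, 34.97, 52.8, 11.56]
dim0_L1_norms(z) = [59.46, 66.12, 94.91, 20.6]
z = x @ b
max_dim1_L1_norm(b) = 12.83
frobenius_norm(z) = 72.86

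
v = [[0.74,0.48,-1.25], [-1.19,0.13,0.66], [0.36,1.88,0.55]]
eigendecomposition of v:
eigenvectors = [[-0.64+0.00j, -0.64-0.00j, -0.48+0.00j], [0.09-0.44j, 0.09+0.44j, (0.57+0j)], [(-0.47+0.4j), -0.47-0.40j, (0.67+0j)]]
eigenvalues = [(-0.24+1.1j), (-0.24-1.1j), (1.9+0j)]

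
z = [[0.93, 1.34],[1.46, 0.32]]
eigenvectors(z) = [[0.77, -0.61], [0.64, 0.79]]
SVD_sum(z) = [[1.24, 0.91], [1.11, 0.81]] + [[-0.31, 0.43], [0.35, -0.49]]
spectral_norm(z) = 2.06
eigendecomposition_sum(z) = [[1.25, 0.96], [1.05, 0.81]] + [[-0.32, 0.38], [0.41, -0.49]]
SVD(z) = [[-0.75, -0.66], [-0.66, 0.75]] @ diag([2.060711487619111, 0.8049646978561428]) @ [[-0.81, -0.59],  [0.59, -0.81]]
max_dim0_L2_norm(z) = 1.73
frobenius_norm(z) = 2.21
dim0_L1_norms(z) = [2.39, 1.66]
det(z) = -1.66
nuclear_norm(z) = 2.87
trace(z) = 1.25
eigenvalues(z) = [2.06, -0.81]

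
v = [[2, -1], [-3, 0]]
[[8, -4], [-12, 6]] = v @ [[4, -2], [0, 0]]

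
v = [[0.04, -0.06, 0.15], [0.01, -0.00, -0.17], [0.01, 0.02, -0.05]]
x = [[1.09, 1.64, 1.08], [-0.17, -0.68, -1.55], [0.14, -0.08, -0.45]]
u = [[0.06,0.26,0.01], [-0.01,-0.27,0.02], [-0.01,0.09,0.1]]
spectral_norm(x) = 2.69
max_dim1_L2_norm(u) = 0.27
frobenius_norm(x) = 2.86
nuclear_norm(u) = 0.53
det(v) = 0.00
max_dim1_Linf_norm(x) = 1.64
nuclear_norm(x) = 3.72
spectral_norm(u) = 0.39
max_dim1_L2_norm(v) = 0.17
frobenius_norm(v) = 0.24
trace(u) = -0.11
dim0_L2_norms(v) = [0.04, 0.06, 0.23]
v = x @ u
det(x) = -0.17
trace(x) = -0.04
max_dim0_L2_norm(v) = 0.23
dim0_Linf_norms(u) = [0.06, 0.27, 0.1]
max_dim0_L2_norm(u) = 0.39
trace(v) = -0.01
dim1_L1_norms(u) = [0.33, 0.3, 0.2]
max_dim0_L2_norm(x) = 1.94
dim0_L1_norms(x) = [1.4, 2.4, 3.08]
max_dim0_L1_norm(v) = 0.37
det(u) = -0.00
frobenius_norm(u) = 0.40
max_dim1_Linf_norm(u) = 0.27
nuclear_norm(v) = 0.31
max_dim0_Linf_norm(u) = 0.27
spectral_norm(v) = 0.24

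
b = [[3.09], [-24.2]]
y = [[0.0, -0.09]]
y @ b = [[2.18]]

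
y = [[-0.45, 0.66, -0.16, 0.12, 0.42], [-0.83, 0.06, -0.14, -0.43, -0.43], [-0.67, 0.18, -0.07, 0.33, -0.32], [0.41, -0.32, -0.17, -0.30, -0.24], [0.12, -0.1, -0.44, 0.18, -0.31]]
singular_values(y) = [1.36, 0.99, 0.62, 0.46, 0.04]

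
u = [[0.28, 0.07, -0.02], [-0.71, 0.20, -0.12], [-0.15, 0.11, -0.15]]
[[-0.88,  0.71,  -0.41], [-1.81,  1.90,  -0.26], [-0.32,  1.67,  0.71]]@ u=[[-0.69,0.04,-0.01], [-1.82,0.22,-0.15], [-1.38,0.39,-0.3]]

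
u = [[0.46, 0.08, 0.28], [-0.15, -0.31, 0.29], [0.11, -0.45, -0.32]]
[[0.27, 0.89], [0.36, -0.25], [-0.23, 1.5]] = u @ [[0.01,2.96],[-0.21,-1.75],[1.02,-1.2]]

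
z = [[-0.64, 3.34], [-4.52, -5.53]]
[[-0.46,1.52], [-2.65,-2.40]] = z@ [[0.61,-0.02], [-0.02,0.45]]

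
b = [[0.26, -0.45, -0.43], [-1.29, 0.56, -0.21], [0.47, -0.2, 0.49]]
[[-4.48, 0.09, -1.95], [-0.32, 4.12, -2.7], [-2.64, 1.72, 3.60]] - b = [[-4.74, 0.54, -1.52], [0.97, 3.56, -2.49], [-3.11, 1.92, 3.11]]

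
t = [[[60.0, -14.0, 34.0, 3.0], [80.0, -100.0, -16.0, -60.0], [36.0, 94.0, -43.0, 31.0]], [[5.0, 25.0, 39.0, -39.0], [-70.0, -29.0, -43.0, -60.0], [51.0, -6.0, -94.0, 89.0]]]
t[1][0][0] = 5.0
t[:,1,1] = [-100.0, -29.0]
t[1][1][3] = -60.0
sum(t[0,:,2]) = -25.0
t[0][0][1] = -14.0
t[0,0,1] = -14.0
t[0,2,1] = 94.0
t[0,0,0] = 60.0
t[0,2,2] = -43.0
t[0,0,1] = -14.0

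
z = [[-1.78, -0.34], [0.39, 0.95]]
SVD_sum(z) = [[-1.68, -0.62],  [0.65, 0.24]] + [[-0.10, 0.28], [-0.26, 0.71]]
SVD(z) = [[-0.93,0.36], [0.36,0.93]] @ diag([1.9179042300862592, 0.8125536069806311]) @ [[0.94, 0.34], [-0.34, 0.94]]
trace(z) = -0.83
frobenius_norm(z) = 2.08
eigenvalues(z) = [-1.73, 0.9]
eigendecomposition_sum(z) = [[-1.76,-0.22], [0.26,0.03]] + [[-0.02, -0.12], [0.13, 0.92]]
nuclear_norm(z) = 2.73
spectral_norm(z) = 1.92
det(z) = -1.56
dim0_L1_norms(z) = [2.17, 1.29]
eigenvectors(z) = [[-0.99, 0.13], [0.14, -0.99]]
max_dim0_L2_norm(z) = 1.82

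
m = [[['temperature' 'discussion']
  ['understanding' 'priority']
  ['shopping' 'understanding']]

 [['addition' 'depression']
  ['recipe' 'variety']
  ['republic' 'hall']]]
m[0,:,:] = [['temperature', 'discussion'], ['understanding', 'priority'], ['shopping', 'understanding']]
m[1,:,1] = ['depression', 'variety', 'hall']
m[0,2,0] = 'shopping'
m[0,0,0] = 'temperature'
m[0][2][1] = 'understanding'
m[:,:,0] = [['temperature', 'understanding', 'shopping'], ['addition', 'recipe', 'republic']]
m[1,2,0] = 'republic'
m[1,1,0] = 'recipe'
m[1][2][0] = 'republic'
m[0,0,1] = 'discussion'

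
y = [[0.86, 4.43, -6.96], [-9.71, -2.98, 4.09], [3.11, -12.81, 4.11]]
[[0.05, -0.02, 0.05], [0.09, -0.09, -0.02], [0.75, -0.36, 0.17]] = y @ [[-0.01,0.01,-0.00],[-0.08,0.04,-0.02],[-0.06,0.03,-0.02]]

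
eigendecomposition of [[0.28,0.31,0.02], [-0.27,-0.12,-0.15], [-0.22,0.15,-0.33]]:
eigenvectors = [[0.45+0.28j, 0.45-0.28j, (-0.48+0j)], [(-0.54-0.11j), (-0.54+0.11j), 0.51+0.00j], [-0.64+0.00j, -0.64-0.00j, 0.72+0.00j]]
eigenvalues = [(-0.05+0.12j), (-0.05-0.12j), (-0.08+0j)]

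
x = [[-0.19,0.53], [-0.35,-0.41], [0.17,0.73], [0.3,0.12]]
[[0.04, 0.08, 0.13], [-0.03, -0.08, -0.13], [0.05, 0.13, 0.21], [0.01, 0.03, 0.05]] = x@[[0.01, 0.03, 0.05], [0.07, 0.17, 0.27]]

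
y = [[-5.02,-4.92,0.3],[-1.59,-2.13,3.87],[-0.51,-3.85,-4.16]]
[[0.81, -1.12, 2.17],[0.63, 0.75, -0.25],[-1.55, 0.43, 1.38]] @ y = [[-3.39,-9.95,-13.12], [-4.23,-3.73,4.13], [6.39,1.4,-4.54]]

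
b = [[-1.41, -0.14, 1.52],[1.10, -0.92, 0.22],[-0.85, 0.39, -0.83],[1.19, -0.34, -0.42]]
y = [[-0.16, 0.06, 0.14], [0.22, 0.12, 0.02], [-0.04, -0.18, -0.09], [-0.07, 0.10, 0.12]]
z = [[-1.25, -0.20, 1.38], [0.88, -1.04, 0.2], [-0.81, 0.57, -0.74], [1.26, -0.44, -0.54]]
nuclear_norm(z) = 4.56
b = y + z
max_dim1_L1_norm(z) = 2.83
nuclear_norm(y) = 0.64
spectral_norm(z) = 2.42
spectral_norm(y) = 0.30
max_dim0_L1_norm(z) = 4.2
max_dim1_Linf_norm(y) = 0.22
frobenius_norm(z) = 3.00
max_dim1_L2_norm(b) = 2.08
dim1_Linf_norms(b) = [1.52, 1.1, 0.85, 1.19]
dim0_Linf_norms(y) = [0.22, 0.18, 0.14]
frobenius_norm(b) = 3.11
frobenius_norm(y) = 0.43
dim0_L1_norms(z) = [4.2, 2.25, 2.86]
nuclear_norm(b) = 4.71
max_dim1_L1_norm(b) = 3.07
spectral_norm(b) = 2.55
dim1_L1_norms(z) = [2.83, 2.12, 2.12, 2.24]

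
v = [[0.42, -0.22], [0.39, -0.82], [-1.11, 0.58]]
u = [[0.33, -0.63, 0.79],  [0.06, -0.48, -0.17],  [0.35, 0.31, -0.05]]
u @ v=[[-0.98, 0.90],[0.03, 0.28],[0.32, -0.36]]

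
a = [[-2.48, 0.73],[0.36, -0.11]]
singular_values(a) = [2.61, 0.0]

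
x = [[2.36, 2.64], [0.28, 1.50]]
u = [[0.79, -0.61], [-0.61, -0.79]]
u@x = [[1.69, 1.17], [-1.66, -2.80]]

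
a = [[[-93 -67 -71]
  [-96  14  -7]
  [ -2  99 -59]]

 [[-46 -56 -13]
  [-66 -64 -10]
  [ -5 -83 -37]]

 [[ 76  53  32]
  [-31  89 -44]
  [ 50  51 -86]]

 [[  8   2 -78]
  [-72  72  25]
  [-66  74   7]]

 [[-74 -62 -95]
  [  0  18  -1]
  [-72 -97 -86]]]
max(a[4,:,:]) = 18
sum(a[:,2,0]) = -95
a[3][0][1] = 2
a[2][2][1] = 51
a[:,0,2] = [-71, -13, 32, -78, -95]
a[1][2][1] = -83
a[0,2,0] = -2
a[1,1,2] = -10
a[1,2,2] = -37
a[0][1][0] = -96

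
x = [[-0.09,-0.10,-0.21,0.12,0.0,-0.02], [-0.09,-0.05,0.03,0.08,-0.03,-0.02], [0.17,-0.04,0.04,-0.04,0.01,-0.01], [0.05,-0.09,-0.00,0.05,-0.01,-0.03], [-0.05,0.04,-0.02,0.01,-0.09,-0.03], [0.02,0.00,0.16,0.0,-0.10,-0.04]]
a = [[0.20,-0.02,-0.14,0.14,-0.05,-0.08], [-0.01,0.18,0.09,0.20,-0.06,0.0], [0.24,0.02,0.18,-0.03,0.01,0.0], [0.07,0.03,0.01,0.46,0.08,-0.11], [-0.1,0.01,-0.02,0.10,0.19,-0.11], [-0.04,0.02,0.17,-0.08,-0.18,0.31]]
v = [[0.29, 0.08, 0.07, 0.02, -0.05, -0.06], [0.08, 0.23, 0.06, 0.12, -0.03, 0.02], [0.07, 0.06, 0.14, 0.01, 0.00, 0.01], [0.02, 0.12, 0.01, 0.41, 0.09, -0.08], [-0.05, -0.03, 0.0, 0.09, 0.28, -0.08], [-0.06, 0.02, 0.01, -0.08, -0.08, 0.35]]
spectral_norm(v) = 0.55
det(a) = 0.00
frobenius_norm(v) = 0.80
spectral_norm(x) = 0.33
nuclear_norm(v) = 1.70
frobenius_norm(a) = 0.86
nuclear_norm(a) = 1.77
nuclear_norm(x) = 0.82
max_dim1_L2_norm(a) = 0.49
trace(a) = 1.52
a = v + x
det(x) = -0.00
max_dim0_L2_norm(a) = 0.54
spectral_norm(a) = 0.62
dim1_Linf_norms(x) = [0.21, 0.09, 0.17, 0.09, 0.09, 0.16]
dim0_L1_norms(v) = [0.57, 0.54, 0.29, 0.73, 0.53, 0.6]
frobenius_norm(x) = 0.44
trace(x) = -0.18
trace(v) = 1.70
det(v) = 0.00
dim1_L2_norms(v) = [0.32, 0.28, 0.17, 0.44, 0.31, 0.37]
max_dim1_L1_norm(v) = 0.73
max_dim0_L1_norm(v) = 0.73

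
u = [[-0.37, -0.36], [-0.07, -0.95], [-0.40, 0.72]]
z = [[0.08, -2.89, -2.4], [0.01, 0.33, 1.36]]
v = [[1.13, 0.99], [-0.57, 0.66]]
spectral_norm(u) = 1.25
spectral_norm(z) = 3.93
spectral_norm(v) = 1.50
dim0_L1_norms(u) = [0.84, 2.03]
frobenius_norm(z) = 4.01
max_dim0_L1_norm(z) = 3.76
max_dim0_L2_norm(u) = 1.25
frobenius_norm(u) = 1.36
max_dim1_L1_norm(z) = 5.37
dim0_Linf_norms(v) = [1.13, 0.99]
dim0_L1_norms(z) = [0.09, 3.22, 3.76]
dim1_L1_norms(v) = [2.12, 1.23]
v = z @ u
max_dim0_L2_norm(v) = 1.27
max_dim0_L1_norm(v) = 1.7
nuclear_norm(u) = 1.79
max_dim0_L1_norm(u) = 2.03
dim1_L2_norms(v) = [1.5, 0.87]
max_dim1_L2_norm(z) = 3.76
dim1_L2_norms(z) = [3.76, 1.4]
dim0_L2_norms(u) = [0.55, 1.25]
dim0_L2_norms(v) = [1.27, 1.19]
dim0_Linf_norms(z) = [0.08, 2.89, 2.4]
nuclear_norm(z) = 4.73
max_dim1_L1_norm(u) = 1.12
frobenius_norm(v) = 1.74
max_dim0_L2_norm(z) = 2.91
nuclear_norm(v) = 2.37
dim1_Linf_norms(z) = [2.89, 1.36]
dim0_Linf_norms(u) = [0.4, 0.95]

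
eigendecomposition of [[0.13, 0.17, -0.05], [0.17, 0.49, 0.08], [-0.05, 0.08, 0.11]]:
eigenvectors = [[-0.35, -0.72, -0.61],  [-0.93, 0.35, 0.12],  [-0.13, -0.60, 0.79]]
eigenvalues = [0.56, 0.0, 0.16]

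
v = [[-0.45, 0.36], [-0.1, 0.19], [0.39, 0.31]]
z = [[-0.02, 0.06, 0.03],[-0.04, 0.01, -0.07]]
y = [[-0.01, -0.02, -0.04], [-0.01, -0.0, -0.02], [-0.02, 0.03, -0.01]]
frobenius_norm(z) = 0.11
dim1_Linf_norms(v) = [0.45, 0.19, 0.39]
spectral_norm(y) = 0.05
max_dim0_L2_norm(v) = 0.6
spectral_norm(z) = 0.08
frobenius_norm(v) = 0.79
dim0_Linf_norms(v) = [0.45, 0.36]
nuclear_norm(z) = 0.15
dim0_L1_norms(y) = [0.04, 0.05, 0.07]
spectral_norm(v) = 0.63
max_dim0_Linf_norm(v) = 0.45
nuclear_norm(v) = 1.11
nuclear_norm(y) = 0.09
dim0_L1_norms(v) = [0.94, 0.86]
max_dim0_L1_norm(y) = 0.07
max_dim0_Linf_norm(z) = 0.07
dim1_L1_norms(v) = [0.81, 0.29, 0.7]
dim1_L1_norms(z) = [0.11, 0.12]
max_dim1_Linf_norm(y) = 0.04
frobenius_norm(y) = 0.06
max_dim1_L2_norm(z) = 0.08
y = v @ z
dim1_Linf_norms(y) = [0.04, 0.02, 0.03]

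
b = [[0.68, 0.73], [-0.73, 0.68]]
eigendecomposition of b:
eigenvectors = [[(0.71+0j), (0.71-0j)], [0.00+0.71j, 0.00-0.71j]]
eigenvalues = [(0.68+0.73j), (0.68-0.73j)]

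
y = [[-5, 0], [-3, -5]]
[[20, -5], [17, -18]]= y@[[-4, 1], [-1, 3]]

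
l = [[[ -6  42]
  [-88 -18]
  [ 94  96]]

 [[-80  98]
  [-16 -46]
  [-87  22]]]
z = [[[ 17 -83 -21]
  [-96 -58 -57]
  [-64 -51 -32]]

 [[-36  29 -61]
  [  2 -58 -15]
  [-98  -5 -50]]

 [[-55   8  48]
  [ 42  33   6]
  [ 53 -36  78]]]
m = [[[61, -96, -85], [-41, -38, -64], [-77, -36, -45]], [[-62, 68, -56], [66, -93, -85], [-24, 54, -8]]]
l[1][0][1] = 98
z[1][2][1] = -5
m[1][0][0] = -62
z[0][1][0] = -96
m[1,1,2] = -85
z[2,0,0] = -55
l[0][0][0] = -6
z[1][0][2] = -61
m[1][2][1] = 54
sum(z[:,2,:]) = -205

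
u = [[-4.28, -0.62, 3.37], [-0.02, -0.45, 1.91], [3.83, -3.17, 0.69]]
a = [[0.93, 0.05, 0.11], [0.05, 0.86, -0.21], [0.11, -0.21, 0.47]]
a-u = [[5.21,0.67,-3.26], [0.07,1.31,-2.12], [-3.72,2.96,-0.22]]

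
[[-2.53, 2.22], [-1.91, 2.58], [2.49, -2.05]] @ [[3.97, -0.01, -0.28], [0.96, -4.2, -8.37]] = [[-7.91, -9.30, -17.87], [-5.11, -10.82, -21.06], [7.92, 8.59, 16.46]]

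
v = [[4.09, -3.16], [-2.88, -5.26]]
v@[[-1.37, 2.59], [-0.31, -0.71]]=[[-4.62, 12.84], [5.58, -3.72]]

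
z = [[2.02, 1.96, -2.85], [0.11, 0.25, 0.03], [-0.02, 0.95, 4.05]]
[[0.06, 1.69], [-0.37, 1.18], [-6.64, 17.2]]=z @ [[-1.37, 3.01],  [-0.71, 2.95],  [-1.48, 3.57]]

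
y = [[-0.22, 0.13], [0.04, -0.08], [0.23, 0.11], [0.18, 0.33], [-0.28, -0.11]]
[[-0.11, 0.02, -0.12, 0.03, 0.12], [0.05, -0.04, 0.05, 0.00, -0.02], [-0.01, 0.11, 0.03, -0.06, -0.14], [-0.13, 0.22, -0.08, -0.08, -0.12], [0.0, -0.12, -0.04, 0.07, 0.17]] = y @ [[0.20,0.22,0.32,-0.20,-0.58], [-0.51,0.56,-0.42,-0.14,-0.05]]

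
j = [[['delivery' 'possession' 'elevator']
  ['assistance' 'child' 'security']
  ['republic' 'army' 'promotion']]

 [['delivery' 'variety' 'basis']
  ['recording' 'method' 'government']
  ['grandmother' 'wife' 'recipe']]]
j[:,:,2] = [['elevator', 'security', 'promotion'], ['basis', 'government', 'recipe']]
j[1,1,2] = 'government'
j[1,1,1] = 'method'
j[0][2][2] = 'promotion'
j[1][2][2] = 'recipe'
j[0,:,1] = ['possession', 'child', 'army']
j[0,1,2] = 'security'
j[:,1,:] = [['assistance', 'child', 'security'], ['recording', 'method', 'government']]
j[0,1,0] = 'assistance'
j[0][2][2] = 'promotion'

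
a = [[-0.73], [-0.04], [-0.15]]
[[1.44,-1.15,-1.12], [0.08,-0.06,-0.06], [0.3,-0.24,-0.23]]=a @[[-1.97, 1.57, 1.54]]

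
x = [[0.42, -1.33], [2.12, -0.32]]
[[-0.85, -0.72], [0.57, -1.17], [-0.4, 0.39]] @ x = [[-1.88, 1.36],[-2.24, -0.38],[0.66, 0.41]]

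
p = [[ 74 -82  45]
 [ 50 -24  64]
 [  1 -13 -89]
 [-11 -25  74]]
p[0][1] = -82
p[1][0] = 50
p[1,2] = 64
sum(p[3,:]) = 38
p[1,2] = 64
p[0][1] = -82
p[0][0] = 74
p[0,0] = 74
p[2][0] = 1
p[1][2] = 64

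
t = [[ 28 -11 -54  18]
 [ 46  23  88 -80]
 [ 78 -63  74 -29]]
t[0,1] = -11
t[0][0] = 28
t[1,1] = 23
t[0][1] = -11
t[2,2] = 74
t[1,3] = -80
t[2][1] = -63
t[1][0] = 46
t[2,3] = -29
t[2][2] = 74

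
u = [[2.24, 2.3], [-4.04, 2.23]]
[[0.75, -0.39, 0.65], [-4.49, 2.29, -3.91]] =u@[[0.84, -0.43, 0.73], [-0.49, 0.25, -0.43]]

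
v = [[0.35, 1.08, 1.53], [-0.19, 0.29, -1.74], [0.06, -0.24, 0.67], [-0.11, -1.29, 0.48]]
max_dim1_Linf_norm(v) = 1.74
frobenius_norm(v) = 3.03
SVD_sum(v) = [[0.25, 0.22, 1.66], [-0.25, -0.22, -1.66], [0.09, 0.08, 0.62], [0.04, 0.04, 0.28]] + [[0.10,  0.86,  -0.13], [0.06,  0.51,  -0.08], [-0.04,  -0.32,  0.05], [-0.15,  -1.33,  0.20]] + [[0.0,  -0.0,  -0.00], [0.0,  -0.0,  -0.00], [0.0,  -0.00,  -0.0], [0.0,  -0.00,  -0.0]]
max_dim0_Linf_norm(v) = 1.74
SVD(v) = [[-0.68, -0.51, -0.18], [0.68, -0.3, -0.51], [-0.25, 0.19, -0.83], [-0.11, 0.78, -0.12]] @ diag([2.4951846306626493, 1.7228864504882762, 0.003992195988167106]) @ [[-0.15, -0.13, -0.98], [-0.11, -0.98, 0.15], [-0.98, 0.13, 0.13]]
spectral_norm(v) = 2.50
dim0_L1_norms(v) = [0.71, 2.9, 4.42]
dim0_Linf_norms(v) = [0.35, 1.29, 1.74]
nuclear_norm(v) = 4.22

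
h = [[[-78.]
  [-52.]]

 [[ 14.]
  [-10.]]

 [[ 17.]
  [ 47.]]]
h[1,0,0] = 14.0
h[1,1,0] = -10.0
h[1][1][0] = -10.0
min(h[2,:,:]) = 17.0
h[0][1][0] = -52.0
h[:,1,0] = [-52.0, -10.0, 47.0]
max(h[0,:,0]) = -52.0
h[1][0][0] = 14.0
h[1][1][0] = -10.0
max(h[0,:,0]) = -52.0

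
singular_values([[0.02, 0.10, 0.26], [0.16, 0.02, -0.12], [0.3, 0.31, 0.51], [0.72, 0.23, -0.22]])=[0.87, 0.65, 0.01]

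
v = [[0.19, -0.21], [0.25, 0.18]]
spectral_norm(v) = 0.32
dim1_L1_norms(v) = [0.4, 0.43]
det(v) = 0.09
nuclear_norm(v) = 0.59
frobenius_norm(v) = 0.42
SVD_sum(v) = [[0.14, 0.03], [0.28, 0.06]] + [[0.05, -0.24], [-0.03, 0.12]]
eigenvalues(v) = [(0.18+0.23j), (0.18-0.23j)]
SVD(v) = [[-0.45,-0.90], [-0.90,0.45]] @ diag([0.3157849709909971, 0.27455391473482055]) @ [[-0.98, -0.21], [-0.21, 0.98]]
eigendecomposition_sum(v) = [[(0.09+0.11j), (-0.1+0.08j)], [(0.12-0.1j), 0.09+0.12j]] + [[0.09-0.11j,(-0.1-0.08j)], [(0.12+0.1j),(0.09-0.12j)]]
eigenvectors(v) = [[0.01+0.68j,  (0.01-0.68j)], [0.74+0.00j,  (0.74-0j)]]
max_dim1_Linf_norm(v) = 0.25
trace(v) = 0.37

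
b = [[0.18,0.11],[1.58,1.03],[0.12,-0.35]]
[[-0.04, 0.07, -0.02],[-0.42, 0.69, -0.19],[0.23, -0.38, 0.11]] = b@[[0.14, -0.23, 0.06], [-0.62, 1.02, -0.28]]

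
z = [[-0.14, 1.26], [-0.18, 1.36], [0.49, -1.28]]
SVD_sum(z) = [[-0.26,1.24], [-0.28,1.34], [0.28,-1.32]] + [[0.12,0.02], [0.1,0.02], [0.21,0.04]]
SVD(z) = [[-0.55, -0.45],[-0.59, -0.38],[0.59, -0.81]] @ diag([2.301149369380579, 0.2690939980738381]) @ [[0.21,-0.98], [-0.98,-0.21]]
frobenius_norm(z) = 2.32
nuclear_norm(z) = 2.57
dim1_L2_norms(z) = [1.27, 1.37, 1.37]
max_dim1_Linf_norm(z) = 1.36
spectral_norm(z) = 2.30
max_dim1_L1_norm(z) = 1.77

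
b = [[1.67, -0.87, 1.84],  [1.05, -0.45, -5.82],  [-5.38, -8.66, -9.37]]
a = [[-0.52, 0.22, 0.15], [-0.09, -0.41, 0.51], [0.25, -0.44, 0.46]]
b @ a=[[-0.33, -0.09, 0.65], [-1.96, 2.98, -2.75], [1.23, 6.49, -9.53]]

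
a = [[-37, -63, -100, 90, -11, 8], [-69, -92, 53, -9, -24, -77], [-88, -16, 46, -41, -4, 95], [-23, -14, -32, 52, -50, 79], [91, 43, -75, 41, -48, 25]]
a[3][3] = 52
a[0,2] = -100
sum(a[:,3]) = 133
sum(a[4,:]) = 77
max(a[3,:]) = 79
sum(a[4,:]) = 77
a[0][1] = -63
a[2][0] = -88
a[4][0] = 91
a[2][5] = 95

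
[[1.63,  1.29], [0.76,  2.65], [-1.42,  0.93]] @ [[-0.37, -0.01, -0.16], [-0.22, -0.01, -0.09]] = [[-0.89, -0.03, -0.38], [-0.86, -0.03, -0.36], [0.32, 0.00, 0.14]]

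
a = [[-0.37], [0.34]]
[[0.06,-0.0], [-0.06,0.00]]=a @ [[-0.17, 0.01]]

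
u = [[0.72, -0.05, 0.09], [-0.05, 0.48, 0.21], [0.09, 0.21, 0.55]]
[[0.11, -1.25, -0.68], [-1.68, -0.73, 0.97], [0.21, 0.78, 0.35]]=u @ [[-0.43, -2.32, -0.82], [-4.49, -3.06, 1.91], [2.17, 2.97, 0.04]]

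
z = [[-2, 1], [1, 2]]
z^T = [[-2, 1], [1, 2]]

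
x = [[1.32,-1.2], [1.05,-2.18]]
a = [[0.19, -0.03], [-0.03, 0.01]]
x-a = [[1.13,-1.17], [1.08,-2.19]]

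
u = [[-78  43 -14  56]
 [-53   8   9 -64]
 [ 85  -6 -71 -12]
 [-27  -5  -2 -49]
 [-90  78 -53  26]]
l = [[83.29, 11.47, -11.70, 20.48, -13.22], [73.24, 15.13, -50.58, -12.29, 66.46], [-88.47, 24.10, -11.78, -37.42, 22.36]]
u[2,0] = 85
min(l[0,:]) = -13.22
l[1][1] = 15.13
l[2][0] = -88.47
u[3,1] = -5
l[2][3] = -37.42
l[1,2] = -50.58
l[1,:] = [73.24, 15.13, -50.58, -12.29, 66.46]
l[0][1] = 11.47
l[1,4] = 66.46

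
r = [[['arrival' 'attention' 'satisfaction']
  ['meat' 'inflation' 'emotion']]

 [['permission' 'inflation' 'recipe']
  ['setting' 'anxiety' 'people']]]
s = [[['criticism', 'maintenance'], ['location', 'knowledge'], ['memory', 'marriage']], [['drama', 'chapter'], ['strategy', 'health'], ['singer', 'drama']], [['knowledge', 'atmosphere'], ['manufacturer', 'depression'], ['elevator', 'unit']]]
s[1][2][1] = 'drama'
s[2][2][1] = 'unit'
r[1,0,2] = 'recipe'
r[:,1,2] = ['emotion', 'people']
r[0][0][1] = 'attention'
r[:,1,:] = [['meat', 'inflation', 'emotion'], ['setting', 'anxiety', 'people']]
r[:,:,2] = [['satisfaction', 'emotion'], ['recipe', 'people']]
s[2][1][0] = 'manufacturer'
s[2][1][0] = 'manufacturer'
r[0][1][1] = 'inflation'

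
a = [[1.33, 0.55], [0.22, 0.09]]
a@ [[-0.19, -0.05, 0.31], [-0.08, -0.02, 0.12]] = [[-0.3, -0.08, 0.48], [-0.05, -0.01, 0.08]]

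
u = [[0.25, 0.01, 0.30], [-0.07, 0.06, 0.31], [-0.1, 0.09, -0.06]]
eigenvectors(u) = [[-0.70+0.00j, -0.70-0.00j, -0.33+0.00j], [-0.00-0.65j, (-0+0.65j), -0.82+0.00j], [0.12-0.29j, 0.12+0.29j, (0.47+0j)]]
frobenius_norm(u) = 0.53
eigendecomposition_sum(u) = [[0.12+0.05j, 0.02-0.07j, 0.12-0.08j],  [(-0.05+0.11j), 0.06+0.02j, (0.08+0.11j)],  [(-0.04+0.04j), (0.03+0.02j), 0.01+0.06j]] + [[0.12-0.05j, (0.02+0.07j), (0.12+0.08j)], [-0.05-0.11j, (0.06-0.02j), 0.08-0.11j], [(-0.04-0.04j), 0.03-0.02j, (0.01-0.06j)]] + [[(0.01-0j), -0.03+0.00j, (0.06-0j)], [0.03-0.00j, (-0.07+0j), (0.15-0j)], [-0.02+0.00j, (0.04-0j), -0.09+0.00j]]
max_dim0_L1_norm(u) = 0.67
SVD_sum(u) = [[0.15, 0.02, 0.34], [0.10, 0.01, 0.24], [-0.03, -0.00, -0.08]] + [[0.10, -0.04, -0.04], [-0.17, 0.06, 0.07], [-0.08, 0.03, 0.03]] + [[0.01, 0.03, -0.0],[-0.00, -0.02, 0.00],[0.02, 0.06, -0.01]]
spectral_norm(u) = 0.46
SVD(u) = [[-0.8, 0.46, 0.38], [-0.56, -0.79, -0.23], [0.19, -0.4, 0.90]] @ diag([0.4645175098108155, 0.23990299862779396, 0.0746326626119673]) @ [[-0.39, -0.05, -0.92], [0.88, -0.33, -0.35], [0.28, 0.94, -0.17]]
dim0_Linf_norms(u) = [0.25, 0.09, 0.31]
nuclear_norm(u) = 0.78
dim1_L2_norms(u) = [0.39, 0.32, 0.15]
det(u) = -0.01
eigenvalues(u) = [(0.2+0.13j), (0.2-0.13j), (-0.15+0j)]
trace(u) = 0.25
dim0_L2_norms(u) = [0.28, 0.11, 0.44]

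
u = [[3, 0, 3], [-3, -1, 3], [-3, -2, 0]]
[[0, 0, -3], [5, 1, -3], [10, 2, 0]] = u @ [[0, 0, 0], [-5, -1, 0], [0, 0, -1]]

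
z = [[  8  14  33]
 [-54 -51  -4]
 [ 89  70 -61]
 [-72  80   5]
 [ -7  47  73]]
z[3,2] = 5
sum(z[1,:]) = -109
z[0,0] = 8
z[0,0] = 8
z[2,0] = 89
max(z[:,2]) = 73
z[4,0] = -7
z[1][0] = -54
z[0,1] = 14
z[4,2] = 73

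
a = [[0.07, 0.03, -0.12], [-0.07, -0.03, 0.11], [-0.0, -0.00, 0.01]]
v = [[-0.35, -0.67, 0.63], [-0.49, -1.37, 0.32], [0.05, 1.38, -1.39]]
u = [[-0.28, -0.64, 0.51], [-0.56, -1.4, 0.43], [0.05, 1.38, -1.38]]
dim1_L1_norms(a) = [0.22, 0.21, 0.01]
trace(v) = -3.11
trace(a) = 0.05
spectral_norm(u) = 2.55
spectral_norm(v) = 2.54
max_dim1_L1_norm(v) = 2.82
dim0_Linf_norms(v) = [0.49, 1.38, 1.39]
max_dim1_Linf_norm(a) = 0.12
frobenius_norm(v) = 2.65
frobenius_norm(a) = 0.20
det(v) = -0.45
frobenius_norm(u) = 2.65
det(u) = -0.25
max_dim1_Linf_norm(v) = 1.39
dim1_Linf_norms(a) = [0.12, 0.11, 0.01]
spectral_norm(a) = 0.20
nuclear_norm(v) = 3.51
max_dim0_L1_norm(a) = 0.24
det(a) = 0.00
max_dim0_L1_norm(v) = 3.42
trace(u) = -3.06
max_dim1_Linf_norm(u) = 1.4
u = v + a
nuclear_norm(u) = 3.39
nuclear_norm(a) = 0.20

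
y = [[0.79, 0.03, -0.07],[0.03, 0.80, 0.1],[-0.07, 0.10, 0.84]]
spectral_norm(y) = 0.93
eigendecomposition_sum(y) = [[0.19, -0.22, 0.21], [-0.22, 0.25, -0.24], [0.21, -0.24, 0.24]] + [[0.53, 0.39, -0.08], [0.39, 0.28, -0.05], [-0.08, -0.05, 0.01]] + [[0.07, -0.14, -0.21],[-0.14, 0.27, 0.40],[-0.21, 0.4, 0.59]]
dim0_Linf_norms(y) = [0.79, 0.8, 0.84]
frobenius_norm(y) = 1.41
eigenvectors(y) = [[0.53, -0.8, -0.28], [-0.61, -0.58, 0.54], [0.60, 0.11, 0.80]]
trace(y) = 2.43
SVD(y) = [[-0.28, 0.8, -0.53], [0.54, 0.58, 0.61], [0.80, -0.11, -0.6]] @ diag([0.9321825729638259, 0.8217342869655683, 0.6760831400706055]) @ [[-0.28, 0.54, 0.8], [0.80, 0.58, -0.11], [-0.53, 0.61, -0.6]]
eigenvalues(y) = [0.68, 0.82, 0.93]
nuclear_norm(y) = 2.43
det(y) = 0.52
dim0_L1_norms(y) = [0.89, 0.93, 1.01]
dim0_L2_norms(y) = [0.79, 0.81, 0.85]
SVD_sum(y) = [[0.07, -0.14, -0.21], [-0.14, 0.27, 0.4], [-0.21, 0.4, 0.59]] + [[0.53, 0.39, -0.08], [0.39, 0.28, -0.05], [-0.08, -0.05, 0.01]] + [[0.19, -0.22, 0.21],[-0.22, 0.25, -0.24],[0.21, -0.24, 0.24]]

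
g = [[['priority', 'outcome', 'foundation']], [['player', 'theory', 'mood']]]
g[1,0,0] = 'player'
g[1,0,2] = 'mood'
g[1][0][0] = 'player'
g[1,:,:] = [['player', 'theory', 'mood']]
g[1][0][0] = 'player'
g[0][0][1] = 'outcome'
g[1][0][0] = 'player'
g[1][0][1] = 'theory'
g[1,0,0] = 'player'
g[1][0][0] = 'player'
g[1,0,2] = 'mood'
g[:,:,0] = [['priority'], ['player']]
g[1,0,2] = 'mood'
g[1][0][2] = 'mood'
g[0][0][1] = 'outcome'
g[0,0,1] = 'outcome'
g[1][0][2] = 'mood'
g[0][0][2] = 'foundation'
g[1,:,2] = ['mood']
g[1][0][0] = 'player'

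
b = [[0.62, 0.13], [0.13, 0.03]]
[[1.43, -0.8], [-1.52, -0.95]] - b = [[0.81, -0.93], [-1.65, -0.98]]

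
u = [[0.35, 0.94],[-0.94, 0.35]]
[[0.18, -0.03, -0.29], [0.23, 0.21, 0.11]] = u@[[-0.15,-0.21,-0.20], [0.25,0.05,-0.23]]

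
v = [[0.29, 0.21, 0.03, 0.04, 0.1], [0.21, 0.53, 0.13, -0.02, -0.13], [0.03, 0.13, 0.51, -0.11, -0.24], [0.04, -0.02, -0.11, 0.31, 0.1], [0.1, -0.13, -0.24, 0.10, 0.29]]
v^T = [[0.29, 0.21, 0.03, 0.04, 0.1], [0.21, 0.53, 0.13, -0.02, -0.13], [0.03, 0.13, 0.51, -0.11, -0.24], [0.04, -0.02, -0.11, 0.31, 0.1], [0.10, -0.13, -0.24, 0.10, 0.29]]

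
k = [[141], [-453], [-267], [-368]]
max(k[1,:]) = -453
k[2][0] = -267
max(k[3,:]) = -368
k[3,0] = -368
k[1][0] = -453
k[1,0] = -453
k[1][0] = -453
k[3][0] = -368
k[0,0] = 141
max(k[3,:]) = -368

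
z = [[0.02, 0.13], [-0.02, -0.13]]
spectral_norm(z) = 0.19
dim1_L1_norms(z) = [0.15, 0.15]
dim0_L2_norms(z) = [0.03, 0.18]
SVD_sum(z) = [[0.02, 0.13], [-0.02, -0.13]] + [[0.00,-0.00], [0.0,-0.00]]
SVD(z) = [[-0.71, 0.71], [0.71, 0.71]] @ diag([0.18601075237738268, 3.645273486563574e-18]) @ [[-0.15, -0.99],  [0.99, -0.15]]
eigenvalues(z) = [-0.0, -0.11]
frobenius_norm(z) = 0.19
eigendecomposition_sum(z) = [[-0.00, -0.0], [0.0, 0.00]] + [[0.02, 0.13],[-0.02, -0.13]]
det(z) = 0.00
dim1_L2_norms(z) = [0.13, 0.13]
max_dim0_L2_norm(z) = 0.18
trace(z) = -0.11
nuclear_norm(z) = 0.19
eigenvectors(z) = [[0.99, -0.71], [-0.15, 0.71]]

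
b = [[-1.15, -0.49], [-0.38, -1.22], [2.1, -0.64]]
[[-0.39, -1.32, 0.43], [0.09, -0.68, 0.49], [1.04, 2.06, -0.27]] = b @ [[0.43,1.05,-0.23], [-0.21,0.23,-0.33]]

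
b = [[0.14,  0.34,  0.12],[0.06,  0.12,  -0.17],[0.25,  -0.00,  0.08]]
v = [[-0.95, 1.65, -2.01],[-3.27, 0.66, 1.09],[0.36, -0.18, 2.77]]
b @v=[[-1.2,0.43,0.42],  [-0.51,0.21,-0.46],  [-0.21,0.40,-0.28]]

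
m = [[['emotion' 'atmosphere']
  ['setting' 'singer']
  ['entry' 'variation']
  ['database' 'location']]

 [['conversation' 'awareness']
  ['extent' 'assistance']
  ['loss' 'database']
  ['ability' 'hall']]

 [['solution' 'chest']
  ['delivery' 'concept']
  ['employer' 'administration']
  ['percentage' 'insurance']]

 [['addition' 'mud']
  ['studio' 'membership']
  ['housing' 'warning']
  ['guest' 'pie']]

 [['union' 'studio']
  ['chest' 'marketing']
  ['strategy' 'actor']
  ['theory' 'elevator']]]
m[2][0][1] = 'chest'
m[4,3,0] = 'theory'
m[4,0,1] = 'studio'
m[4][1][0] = 'chest'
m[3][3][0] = 'guest'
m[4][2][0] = 'strategy'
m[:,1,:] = [['setting', 'singer'], ['extent', 'assistance'], ['delivery', 'concept'], ['studio', 'membership'], ['chest', 'marketing']]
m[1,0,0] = 'conversation'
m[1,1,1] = 'assistance'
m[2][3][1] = 'insurance'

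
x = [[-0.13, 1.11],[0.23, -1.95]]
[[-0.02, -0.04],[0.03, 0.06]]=x@[[0.14, -0.23], [-0.0, -0.06]]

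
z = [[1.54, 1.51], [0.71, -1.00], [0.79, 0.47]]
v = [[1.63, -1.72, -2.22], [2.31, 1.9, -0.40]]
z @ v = [[6.0, 0.22, -4.02], [-1.15, -3.12, -1.18], [2.37, -0.47, -1.94]]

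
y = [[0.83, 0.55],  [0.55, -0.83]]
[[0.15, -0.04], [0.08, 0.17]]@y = [[0.1, 0.12],[0.16, -0.1]]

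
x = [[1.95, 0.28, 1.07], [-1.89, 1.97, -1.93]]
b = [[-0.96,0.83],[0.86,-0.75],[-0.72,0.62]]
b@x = [[-3.44, 1.37, -2.63],[3.09, -1.24, 2.37],[-2.58, 1.02, -1.97]]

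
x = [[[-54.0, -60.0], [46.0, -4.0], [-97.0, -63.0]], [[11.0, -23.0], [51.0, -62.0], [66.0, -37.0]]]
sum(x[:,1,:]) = 31.0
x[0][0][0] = -54.0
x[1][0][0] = 11.0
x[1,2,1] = -37.0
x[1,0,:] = [11.0, -23.0]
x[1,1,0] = 51.0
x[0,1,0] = 46.0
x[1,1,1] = -62.0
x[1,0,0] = 11.0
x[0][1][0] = 46.0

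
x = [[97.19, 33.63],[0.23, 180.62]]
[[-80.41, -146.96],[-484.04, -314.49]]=x @ [[0.10, -0.91],[-2.68, -1.74]]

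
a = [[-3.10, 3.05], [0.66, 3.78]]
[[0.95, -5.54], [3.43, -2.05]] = a@[[0.50,1.07], [0.82,-0.73]]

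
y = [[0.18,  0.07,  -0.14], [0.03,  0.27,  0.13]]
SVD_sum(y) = [[0.01,0.05,0.02], [0.06,0.27,0.10]] + [[0.17, 0.02, -0.16],  [-0.03, -0.0, 0.03]]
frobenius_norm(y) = 0.38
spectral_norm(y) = 0.30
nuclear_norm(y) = 0.54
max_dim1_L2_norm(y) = 0.3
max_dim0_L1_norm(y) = 0.34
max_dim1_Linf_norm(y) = 0.27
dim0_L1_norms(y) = [0.21, 0.34, 0.27]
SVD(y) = [[0.17,0.99], [0.99,-0.17]] @ diag([0.30293100257944616, 0.23628966900017362]) @ [[0.2,0.92,0.34],[0.73,0.09,-0.68]]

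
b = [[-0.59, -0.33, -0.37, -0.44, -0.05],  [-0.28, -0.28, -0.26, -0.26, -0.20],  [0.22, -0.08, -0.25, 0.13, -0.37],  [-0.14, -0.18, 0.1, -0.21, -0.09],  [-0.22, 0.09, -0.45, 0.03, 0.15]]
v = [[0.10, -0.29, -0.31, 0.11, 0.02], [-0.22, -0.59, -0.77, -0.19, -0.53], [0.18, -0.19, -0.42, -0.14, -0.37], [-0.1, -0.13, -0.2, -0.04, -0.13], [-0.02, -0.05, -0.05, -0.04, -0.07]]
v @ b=[[-0.07, 0.06, 0.12, -0.03, 0.16], [0.27, 0.29, 0.65, 0.17, 0.35], [-0.04, 0.02, 0.24, -0.07, 0.14], [0.09, 0.08, 0.18, 0.06, 0.09], [0.04, 0.03, 0.06, 0.02, 0.02]]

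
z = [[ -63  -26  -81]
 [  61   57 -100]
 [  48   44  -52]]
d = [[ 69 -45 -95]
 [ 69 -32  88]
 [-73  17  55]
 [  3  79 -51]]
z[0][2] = -81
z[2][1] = 44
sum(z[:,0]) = 46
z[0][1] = -26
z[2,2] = -52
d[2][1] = 17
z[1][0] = 61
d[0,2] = -95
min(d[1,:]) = -32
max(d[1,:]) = 88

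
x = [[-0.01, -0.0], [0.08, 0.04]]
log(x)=[[(-4.61+3.14j), 0j], [2.22-5.03j, -3.22+0.00j]]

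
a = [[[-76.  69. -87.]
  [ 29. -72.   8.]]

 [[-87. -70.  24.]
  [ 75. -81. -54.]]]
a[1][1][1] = -81.0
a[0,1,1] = -72.0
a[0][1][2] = 8.0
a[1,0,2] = 24.0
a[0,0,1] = 69.0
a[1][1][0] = 75.0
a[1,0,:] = [-87.0, -70.0, 24.0]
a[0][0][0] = -76.0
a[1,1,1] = -81.0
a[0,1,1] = -72.0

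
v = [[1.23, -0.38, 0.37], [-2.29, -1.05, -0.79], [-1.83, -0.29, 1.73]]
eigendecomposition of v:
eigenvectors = [[-0.12+0.00j, (-0.05+0.42j), -0.05-0.42j], [(-0.98+0j), (0.15-0.39j), 0.15+0.39j], [-0.16+0.00j, -0.80+0.00j, -0.80-0.00j]]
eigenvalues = [(-1.45+0j), (1.68+0.81j), (1.68-0.81j)]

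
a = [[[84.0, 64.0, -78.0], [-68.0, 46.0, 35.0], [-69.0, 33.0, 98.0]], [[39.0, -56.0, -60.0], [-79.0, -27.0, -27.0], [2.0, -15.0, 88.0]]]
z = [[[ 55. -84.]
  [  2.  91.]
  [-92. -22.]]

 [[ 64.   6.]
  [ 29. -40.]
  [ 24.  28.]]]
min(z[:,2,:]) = -92.0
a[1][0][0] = 39.0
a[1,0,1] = -56.0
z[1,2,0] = 24.0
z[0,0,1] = -84.0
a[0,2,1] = 33.0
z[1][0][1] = 6.0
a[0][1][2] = 35.0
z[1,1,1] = -40.0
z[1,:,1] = [6.0, -40.0, 28.0]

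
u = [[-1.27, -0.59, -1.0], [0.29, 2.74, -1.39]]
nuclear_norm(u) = 4.80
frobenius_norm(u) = 3.53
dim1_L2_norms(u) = [1.72, 3.09]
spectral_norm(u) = 3.09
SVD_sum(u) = [[-0.04, -0.25, 0.12],[0.40, 2.77, -1.29]] + [[-1.23, -0.34, -1.12], [-0.11, -0.03, -0.10]]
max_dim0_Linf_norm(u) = 2.74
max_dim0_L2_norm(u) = 2.8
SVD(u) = [[-0.09, 1.00], [1.0, 0.09]] @ diag([3.094719712451991, 1.7051421938832743]) @ [[0.13, 0.9, -0.42], [-0.73, -0.2, -0.66]]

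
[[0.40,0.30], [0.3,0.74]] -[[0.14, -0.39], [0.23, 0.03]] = [[0.26, 0.69], [0.07, 0.71]]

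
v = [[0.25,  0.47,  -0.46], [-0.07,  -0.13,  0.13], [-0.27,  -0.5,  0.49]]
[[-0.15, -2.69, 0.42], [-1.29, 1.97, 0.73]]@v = [[0.04, 0.07, -0.07], [-0.66, -1.23, 1.21]]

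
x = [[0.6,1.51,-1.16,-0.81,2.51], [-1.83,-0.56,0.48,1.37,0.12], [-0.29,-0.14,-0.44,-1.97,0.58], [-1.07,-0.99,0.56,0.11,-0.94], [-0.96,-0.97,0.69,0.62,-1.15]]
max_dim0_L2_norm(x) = 2.98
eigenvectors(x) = [[(-0.02-0.57j),-0.02+0.57j,(-0.45+0j),0.28+0.00j,(0.35+0j)],  [0.62+0.00j,(0.62-0j),-0.27+0.00j,(-0.79+0j),-0.51+0.00j],  [(-0.13+0.11j),(-0.13-0.11j),-0.82+0.00j,-0.44+0.00j,(0.6+0j)],  [0.19+0.32j,(0.19-0.32j),(-0.2+0j),0.19+0.00j,(-0+0j)],  [(0.2+0.3j),0.20-0.30j,(0.03+0j),(0.26+0j),0.50+0.00j]]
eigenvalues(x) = [(-0.14+2.53j), (-0.14-2.53j), (-1.16+0j), 0j, 0j]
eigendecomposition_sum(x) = [[(0.43+0.75j), (0.74+0.23j), -0.45-0.27j, 0.02-0.86j, (1+0.04j)], [(-0.84+0.44j), (-0.29+0.8j), (0.32-0.48j), (0.94+0.06j), (-0.09+1.08j)], [0.09-0.24j, -0.09-0.22j, 0.02+0.16j, (-0.21+0.16j), (-0.18-0.24j)], [-0.48-0.30j, (-0.5+0.09j), 0.34+0.02j, 0.25+0.50j, -0.59+0.28j], [(-0.49-0.26j), -0.48+0.13j, 0.34-0.00j, (0.28+0.48j), -0.56+0.31j]] + [[0.43-0.75j,  0.74-0.23j,  -0.45+0.27j,  0.02+0.86j,  1.00-0.04j], [(-0.84-0.44j),  -0.29-0.80j,  0.32+0.48j,  (0.94-0.06j),  -0.09-1.08j], [0.09+0.24j,  (-0.09+0.22j),  0.02-0.16j,  -0.21-0.16j,  (-0.18+0.24j)], [(-0.48+0.3j),  -0.50-0.09j,  (0.34-0.02j),  0.25-0.50j,  -0.59-0.28j], [(-0.49+0.26j),  -0.48-0.13j,  0.34+0.00j,  0.28-0.48j,  -0.56-0.31j]] + [[(-0.26+0j), (0.02+0j), -0.27-0.00j, (-0.86+0j), (0.52+0j)], [(-0.15+0j), 0.01+0.00j, -0.16-0.00j, (-0.5+0j), 0.30+0.00j], [-0.48+0.00j, (0.04+0j), -0.48-0.00j, (-1.56+0j), 0.94+0.00j], [(-0.12+0j), 0.01+0.00j, (-0.12-0j), -0.39+0.00j, (0.23+0j)], [0.02-0.00j, -0.00-0.00j, 0.02+0.00j, (0.06-0j), (-0.04-0j)]] + [[0.00+0.00j,-0.00+0.00j,-0.00+0.00j,0.00-0.00j,-0.00+0.00j], [-0.00-0.00j,-0j,0.00-0.00j,-0.00+0.00j,-0j], [-0.00-0.00j,-0j,0.00-0.00j,(-0+0j),-0j], [0j,-0.00+0.00j,-0.00+0.00j,0.00-0.00j,(-0+0j)], [0.00+0.00j,-0.00+0.00j,-0.00+0.00j,0.00-0.00j,-0.00+0.00j]] + [[0j, -0.00+0.00j, 0.00-0.00j, -0.00+0.00j, 0j], [(-0-0j), 0.00-0.00j, (-0+0j), -0j, -0.00-0.00j], [0j, (-0+0j), 0.00-0.00j, -0.00+0.00j, 0j], [-0.00-0.00j, -0j, -0.00+0.00j, -0j, (-0-0j)], [0.00+0.00j, (-0+0j), -0j, (-0+0j), 0.00+0.00j]]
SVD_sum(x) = [[1.26, 1.39, -1.1, -1.29, 1.86],[-0.66, -0.73, 0.58, 0.67, -0.97],[0.45, 0.50, -0.40, -0.46, 0.67],[-0.67, -0.74, 0.59, 0.68, -0.99],[-0.80, -0.88, 0.70, 0.82, -1.18]] + [[-0.28, 0.24, -0.03, 0.70, 0.48], [-0.45, 0.39, -0.05, 1.13, 0.77], [0.34, -0.3, 0.03, -0.86, -0.58], [0.11, -0.09, 0.01, -0.27, -0.18], [0.03, -0.03, 0.00, -0.08, -0.06]] + [[-0.38, -0.12, -0.03, -0.23, 0.17],[-0.72, -0.23, -0.05, -0.43, 0.33],[-1.08, -0.34, -0.08, -0.65, 0.49],[-0.51, -0.16, -0.04, -0.30, 0.23],[-0.19, -0.06, -0.01, -0.12, 0.09]] + [[0.0, -0.0, -0.0, 0.0, 0.0], [-0.00, 0.00, 0.0, -0.00, -0.00], [-0.0, 0.00, 0.0, -0.0, -0.0], [0.00, -0.00, -0.0, 0.00, 0.00], [0.00, -0.0, -0.00, 0.00, 0.0]] + [[0.0,-0.0,0.0,-0.0,0.0], [-0.00,0.00,-0.0,0.0,-0.00], [0.0,-0.00,0.00,-0.00,0.00], [-0.00,0.0,-0.0,0.0,-0.0], [0.00,-0.0,0.00,-0.0,0.0]]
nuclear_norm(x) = 8.54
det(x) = -0.00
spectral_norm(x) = 4.53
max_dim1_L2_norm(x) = 3.31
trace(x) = -1.44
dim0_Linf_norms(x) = [1.83, 1.51, 1.16, 1.97, 2.51]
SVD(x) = [[-0.69,-0.44,-0.26,-0.51,0.04], [0.36,-0.70,-0.49,0.36,-0.00], [-0.25,0.53,-0.74,0.27,0.17], [0.37,0.17,-0.35,-0.52,-0.67], [0.44,0.05,-0.13,-0.51,0.72]] @ diag([4.533956540077238, 2.120993752359555, 1.8881528839884891, 0.001510548852898356, 8.40757265695796e-06]) @ [[-0.40, -0.44, 0.35, 0.41, -0.59], [0.30, -0.26, 0.03, -0.76, -0.51], [0.77, 0.24, 0.06, 0.46, -0.35], [-0.17, 0.64, 0.71, -0.20, -0.09], [0.35, -0.51, 0.61, -0.00, 0.5]]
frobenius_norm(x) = 5.35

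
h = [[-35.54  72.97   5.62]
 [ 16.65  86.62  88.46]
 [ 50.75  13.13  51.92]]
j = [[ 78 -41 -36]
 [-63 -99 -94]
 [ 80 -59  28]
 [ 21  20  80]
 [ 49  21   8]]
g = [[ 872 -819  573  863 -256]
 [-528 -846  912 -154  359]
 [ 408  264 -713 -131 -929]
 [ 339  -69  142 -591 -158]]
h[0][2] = 5.62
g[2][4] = -929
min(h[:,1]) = 13.13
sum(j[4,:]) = 78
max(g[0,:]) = 872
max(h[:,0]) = 50.75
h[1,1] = 86.62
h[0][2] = 5.62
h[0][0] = -35.54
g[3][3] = -591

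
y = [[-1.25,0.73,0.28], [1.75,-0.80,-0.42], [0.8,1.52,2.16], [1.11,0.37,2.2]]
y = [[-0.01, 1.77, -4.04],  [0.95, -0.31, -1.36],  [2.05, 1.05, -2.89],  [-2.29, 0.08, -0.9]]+[[-1.24, -1.04, 4.32], [0.80, -0.49, 0.94], [-1.25, 0.47, 5.05], [3.40, 0.29, 3.1]]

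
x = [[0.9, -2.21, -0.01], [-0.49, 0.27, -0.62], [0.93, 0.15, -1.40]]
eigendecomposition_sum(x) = [[1.10+0.00j, -1.54+0.00j, 0.29-0.00j], [(-0.46-0j), (0.65-0j), (-0.12+0j)], [(0.3+0j), (-0.41+0j), 0.08-0.00j]] + [[(-0.1+0.3j), (-0.34+0.41j), (-0.15-0.46j)],[(-0.01+0.28j), -0.19+0.44j, -0.25-0.37j],[(0.32+0.37j), 0.28+0.78j, (-0.74-0.17j)]] + [[(-0.1-0.3j), (-0.34-0.41j), (-0.15+0.46j)], [(-0.01-0.28j), -0.19-0.44j, -0.25+0.37j], [0.32-0.37j, (0.28-0.78j), (-0.74+0.17j)]]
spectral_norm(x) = 2.44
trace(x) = -0.23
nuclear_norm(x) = 4.76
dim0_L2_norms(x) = [1.38, 2.23, 1.53]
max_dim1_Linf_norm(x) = 2.21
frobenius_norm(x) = 3.04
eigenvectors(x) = [[0.89+0.00j,0.25+0.42j,0.25-0.42j],[-0.38+0.00j,(0.32+0.3j),0.32-0.30j],[(0.24+0j),(0.76+0j),(0.76-0j)]]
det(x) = 2.54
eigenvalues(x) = [(1.83+0j), (-1.03+0.57j), (-1.03-0.57j)]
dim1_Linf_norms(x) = [2.21, 0.62, 1.4]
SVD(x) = [[-0.97, -0.09, 0.21], [0.18, 0.24, 0.95], [-0.14, 0.97, -0.22]] @ diag([2.440678499872119, 1.7061275075780533, 0.6092761181496315]) @ [[-0.45,0.89,0.04],[0.41,0.24,-0.88],[-0.8,-0.38,-0.47]]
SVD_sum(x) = [[1.06, -2.12, -0.09],[-0.2, 0.39, 0.02],[0.15, -0.30, -0.01]] + [[-0.06, -0.04, 0.14], [0.17, 0.1, -0.36], [0.68, 0.40, -1.45]] + [[-0.10,-0.05,-0.06], [-0.46,-0.22,-0.28], [0.11,0.05,0.06]]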